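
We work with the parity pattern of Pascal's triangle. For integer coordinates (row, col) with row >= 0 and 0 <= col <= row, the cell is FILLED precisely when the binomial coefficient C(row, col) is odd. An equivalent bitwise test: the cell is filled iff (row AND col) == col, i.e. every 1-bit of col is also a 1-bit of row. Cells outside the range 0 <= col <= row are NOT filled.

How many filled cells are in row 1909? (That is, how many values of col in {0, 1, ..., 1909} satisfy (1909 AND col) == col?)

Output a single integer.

Answer: 256

Derivation:
1909 in binary = 11101110101
popcount(1909) = number of 1-bits in 11101110101 = 8
A col c satisfies (1909 AND c) == c iff every set bit of c is also set in 1909; each of the 8 set bits of 1909 can independently be on or off in c.
count = 2^8 = 256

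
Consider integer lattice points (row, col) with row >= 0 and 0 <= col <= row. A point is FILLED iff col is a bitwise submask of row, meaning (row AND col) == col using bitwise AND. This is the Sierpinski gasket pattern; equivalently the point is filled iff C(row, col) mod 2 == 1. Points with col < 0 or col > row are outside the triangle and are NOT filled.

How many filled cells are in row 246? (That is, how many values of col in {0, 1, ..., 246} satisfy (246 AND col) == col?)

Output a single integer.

Answer: 64

Derivation:
246 in binary = 11110110
popcount(246) = number of 1-bits in 11110110 = 6
A col c satisfies (246 AND c) == c iff every set bit of c is also set in 246; each of the 6 set bits of 246 can independently be on or off in c.
count = 2^6 = 64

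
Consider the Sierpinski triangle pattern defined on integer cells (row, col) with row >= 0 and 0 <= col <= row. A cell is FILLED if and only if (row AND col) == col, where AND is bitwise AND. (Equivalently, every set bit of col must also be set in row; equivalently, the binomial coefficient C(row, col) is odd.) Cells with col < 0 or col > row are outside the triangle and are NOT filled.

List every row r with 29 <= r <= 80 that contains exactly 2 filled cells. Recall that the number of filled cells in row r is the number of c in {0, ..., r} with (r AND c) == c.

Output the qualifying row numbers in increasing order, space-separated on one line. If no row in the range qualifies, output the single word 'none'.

Row r has 2^popcount(r) filled cells, so we need popcount(r) = log2(2) = 1.
Scan r = 29..80 and keep those with exactly 1 one-bits:
r=29=11101 popcount=4 -> skip
r=30=11110 popcount=4 -> skip
r=31=11111 popcount=5 -> skip
r=32=100000 popcount=1 -> KEEP
r=33=100001 popcount=2 -> skip
r=34=100010 popcount=2 -> skip
r=35=100011 popcount=3 -> skip
r=36=100100 popcount=2 -> skip
r=37=100101 popcount=3 -> skip
r=38=100110 popcount=3 -> skip
r=39=100111 popcount=4 -> skip
r=40=101000 popcount=2 -> skip
r=41=101001 popcount=3 -> skip
r=42=101010 popcount=3 -> skip
r=43=101011 popcount=4 -> skip
r=44=101100 popcount=3 -> skip
r=45=101101 popcount=4 -> skip
r=46=101110 popcount=4 -> skip
r=47=101111 popcount=5 -> skip
r=48=110000 popcount=2 -> skip
r=49=110001 popcount=3 -> skip
r=50=110010 popcount=3 -> skip
r=51=110011 popcount=4 -> skip
r=52=110100 popcount=3 -> skip
r=53=110101 popcount=4 -> skip
r=54=110110 popcount=4 -> skip
r=55=110111 popcount=5 -> skip
r=56=111000 popcount=3 -> skip
r=57=111001 popcount=4 -> skip
r=58=111010 popcount=4 -> skip
r=59=111011 popcount=5 -> skip
r=60=111100 popcount=4 -> skip
r=61=111101 popcount=5 -> skip
r=62=111110 popcount=5 -> skip
r=63=111111 popcount=6 -> skip
r=64=1000000 popcount=1 -> KEEP
r=65=1000001 popcount=2 -> skip
r=66=1000010 popcount=2 -> skip
r=67=1000011 popcount=3 -> skip
r=68=1000100 popcount=2 -> skip
r=69=1000101 popcount=3 -> skip
r=70=1000110 popcount=3 -> skip
r=71=1000111 popcount=4 -> skip
r=72=1001000 popcount=2 -> skip
r=73=1001001 popcount=3 -> skip
r=74=1001010 popcount=3 -> skip
r=75=1001011 popcount=4 -> skip
r=76=1001100 popcount=3 -> skip
r=77=1001101 popcount=4 -> skip
r=78=1001110 popcount=4 -> skip
r=79=1001111 popcount=5 -> skip
r=80=1010000 popcount=2 -> skip
Kept rows: 32 64

Answer: 32 64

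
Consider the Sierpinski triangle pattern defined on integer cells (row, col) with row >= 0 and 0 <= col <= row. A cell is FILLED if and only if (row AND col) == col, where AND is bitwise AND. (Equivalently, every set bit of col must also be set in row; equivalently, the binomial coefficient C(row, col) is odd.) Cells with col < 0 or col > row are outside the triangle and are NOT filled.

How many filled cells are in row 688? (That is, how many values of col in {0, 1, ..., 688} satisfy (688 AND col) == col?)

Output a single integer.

688 in binary = 1010110000
popcount(688) = number of 1-bits in 1010110000 = 4
A col c satisfies (688 AND c) == c iff every set bit of c is also set in 688; each of the 4 set bits of 688 can independently be on or off in c.
count = 2^4 = 16

Answer: 16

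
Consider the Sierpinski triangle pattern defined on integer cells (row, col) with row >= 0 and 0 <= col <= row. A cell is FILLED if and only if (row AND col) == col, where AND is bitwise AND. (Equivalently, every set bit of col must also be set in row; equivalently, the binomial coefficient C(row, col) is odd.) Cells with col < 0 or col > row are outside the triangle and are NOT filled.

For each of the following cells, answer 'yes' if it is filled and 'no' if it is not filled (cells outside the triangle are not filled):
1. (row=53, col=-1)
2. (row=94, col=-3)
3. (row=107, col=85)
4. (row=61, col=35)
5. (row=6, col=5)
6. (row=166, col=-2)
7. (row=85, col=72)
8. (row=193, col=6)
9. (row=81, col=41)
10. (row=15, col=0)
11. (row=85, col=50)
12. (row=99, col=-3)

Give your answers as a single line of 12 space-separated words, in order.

Answer: no no no no no no no no no yes no no

Derivation:
(53,-1): col outside [0, 53] -> not filled
(94,-3): col outside [0, 94] -> not filled
(107,85): row=0b1101011, col=0b1010101, row AND col = 0b1000001 = 65; 65 != 85 -> empty
(61,35): row=0b111101, col=0b100011, row AND col = 0b100001 = 33; 33 != 35 -> empty
(6,5): row=0b110, col=0b101, row AND col = 0b100 = 4; 4 != 5 -> empty
(166,-2): col outside [0, 166] -> not filled
(85,72): row=0b1010101, col=0b1001000, row AND col = 0b1000000 = 64; 64 != 72 -> empty
(193,6): row=0b11000001, col=0b110, row AND col = 0b0 = 0; 0 != 6 -> empty
(81,41): row=0b1010001, col=0b101001, row AND col = 0b1 = 1; 1 != 41 -> empty
(15,0): row=0b1111, col=0b0, row AND col = 0b0 = 0; 0 == 0 -> filled
(85,50): row=0b1010101, col=0b110010, row AND col = 0b10000 = 16; 16 != 50 -> empty
(99,-3): col outside [0, 99] -> not filled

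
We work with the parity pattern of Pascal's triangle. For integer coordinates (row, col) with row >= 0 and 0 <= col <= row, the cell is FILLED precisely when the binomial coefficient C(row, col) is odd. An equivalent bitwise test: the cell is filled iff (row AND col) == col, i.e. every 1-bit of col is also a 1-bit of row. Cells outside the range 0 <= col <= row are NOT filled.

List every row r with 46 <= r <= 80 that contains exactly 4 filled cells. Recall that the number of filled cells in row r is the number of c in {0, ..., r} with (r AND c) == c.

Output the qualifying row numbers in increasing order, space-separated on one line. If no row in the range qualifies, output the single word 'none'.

Answer: 48 65 66 68 72 80

Derivation:
Row r has 2^popcount(r) filled cells, so we need popcount(r) = log2(4) = 2.
Scan r = 46..80 and keep those with exactly 2 one-bits:
r=46=101110 popcount=4 -> skip
r=47=101111 popcount=5 -> skip
r=48=110000 popcount=2 -> KEEP
r=49=110001 popcount=3 -> skip
r=50=110010 popcount=3 -> skip
r=51=110011 popcount=4 -> skip
r=52=110100 popcount=3 -> skip
r=53=110101 popcount=4 -> skip
r=54=110110 popcount=4 -> skip
r=55=110111 popcount=5 -> skip
r=56=111000 popcount=3 -> skip
r=57=111001 popcount=4 -> skip
r=58=111010 popcount=4 -> skip
r=59=111011 popcount=5 -> skip
r=60=111100 popcount=4 -> skip
r=61=111101 popcount=5 -> skip
r=62=111110 popcount=5 -> skip
r=63=111111 popcount=6 -> skip
r=64=1000000 popcount=1 -> skip
r=65=1000001 popcount=2 -> KEEP
r=66=1000010 popcount=2 -> KEEP
r=67=1000011 popcount=3 -> skip
r=68=1000100 popcount=2 -> KEEP
r=69=1000101 popcount=3 -> skip
r=70=1000110 popcount=3 -> skip
r=71=1000111 popcount=4 -> skip
r=72=1001000 popcount=2 -> KEEP
r=73=1001001 popcount=3 -> skip
r=74=1001010 popcount=3 -> skip
r=75=1001011 popcount=4 -> skip
r=76=1001100 popcount=3 -> skip
r=77=1001101 popcount=4 -> skip
r=78=1001110 popcount=4 -> skip
r=79=1001111 popcount=5 -> skip
r=80=1010000 popcount=2 -> KEEP
Kept rows: 48 65 66 68 72 80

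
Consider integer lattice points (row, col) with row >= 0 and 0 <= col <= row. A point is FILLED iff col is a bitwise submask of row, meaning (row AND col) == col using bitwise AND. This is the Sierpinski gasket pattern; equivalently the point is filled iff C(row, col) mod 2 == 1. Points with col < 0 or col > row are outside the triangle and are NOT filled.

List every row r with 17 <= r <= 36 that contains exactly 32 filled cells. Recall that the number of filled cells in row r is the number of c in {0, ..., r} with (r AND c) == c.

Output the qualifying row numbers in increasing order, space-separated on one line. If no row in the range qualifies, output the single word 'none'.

Answer: 31

Derivation:
Row r has 2^popcount(r) filled cells, so we need popcount(r) = log2(32) = 5.
Scan r = 17..36 and keep those with exactly 5 one-bits:
r=17=10001 popcount=2 -> skip
r=18=10010 popcount=2 -> skip
r=19=10011 popcount=3 -> skip
r=20=10100 popcount=2 -> skip
r=21=10101 popcount=3 -> skip
r=22=10110 popcount=3 -> skip
r=23=10111 popcount=4 -> skip
r=24=11000 popcount=2 -> skip
r=25=11001 popcount=3 -> skip
r=26=11010 popcount=3 -> skip
r=27=11011 popcount=4 -> skip
r=28=11100 popcount=3 -> skip
r=29=11101 popcount=4 -> skip
r=30=11110 popcount=4 -> skip
r=31=11111 popcount=5 -> KEEP
r=32=100000 popcount=1 -> skip
r=33=100001 popcount=2 -> skip
r=34=100010 popcount=2 -> skip
r=35=100011 popcount=3 -> skip
r=36=100100 popcount=2 -> skip
Kept rows: 31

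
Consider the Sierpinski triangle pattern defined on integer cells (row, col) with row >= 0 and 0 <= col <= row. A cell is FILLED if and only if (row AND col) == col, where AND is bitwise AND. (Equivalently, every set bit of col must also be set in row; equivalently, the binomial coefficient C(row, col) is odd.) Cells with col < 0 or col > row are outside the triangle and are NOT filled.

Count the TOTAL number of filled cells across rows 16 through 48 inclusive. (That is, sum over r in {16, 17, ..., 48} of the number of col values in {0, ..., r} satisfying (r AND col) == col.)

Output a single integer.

r16=10000 pc1: +2 =2
r17=10001 pc2: +4 =6
r18=10010 pc2: +4 =10
r19=10011 pc3: +8 =18
r20=10100 pc2: +4 =22
r21=10101 pc3: +8 =30
r22=10110 pc3: +8 =38
r23=10111 pc4: +16 =54
r24=11000 pc2: +4 =58
r25=11001 pc3: +8 =66
r26=11010 pc3: +8 =74
r27=11011 pc4: +16 =90
r28=11100 pc3: +8 =98
r29=11101 pc4: +16 =114
r30=11110 pc4: +16 =130
r31=11111 pc5: +32 =162
r32=100000 pc1: +2 =164
r33=100001 pc2: +4 =168
r34=100010 pc2: +4 =172
r35=100011 pc3: +8 =180
r36=100100 pc2: +4 =184
r37=100101 pc3: +8 =192
r38=100110 pc3: +8 =200
r39=100111 pc4: +16 =216
r40=101000 pc2: +4 =220
r41=101001 pc3: +8 =228
r42=101010 pc3: +8 =236
r43=101011 pc4: +16 =252
r44=101100 pc3: +8 =260
r45=101101 pc4: +16 =276
r46=101110 pc4: +16 =292
r47=101111 pc5: +32 =324
r48=110000 pc2: +4 =328

Answer: 328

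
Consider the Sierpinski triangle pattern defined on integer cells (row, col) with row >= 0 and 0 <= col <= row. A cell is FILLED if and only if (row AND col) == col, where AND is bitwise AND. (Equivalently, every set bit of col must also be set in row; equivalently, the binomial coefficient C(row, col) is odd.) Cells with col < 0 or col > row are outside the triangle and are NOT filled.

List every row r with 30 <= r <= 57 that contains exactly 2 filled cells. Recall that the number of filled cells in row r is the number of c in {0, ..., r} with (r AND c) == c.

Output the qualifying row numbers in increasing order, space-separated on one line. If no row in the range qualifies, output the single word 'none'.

Answer: 32

Derivation:
Row r has 2^popcount(r) filled cells, so we need popcount(r) = log2(2) = 1.
Scan r = 30..57 and keep those with exactly 1 one-bits:
r=30=11110 popcount=4 -> skip
r=31=11111 popcount=5 -> skip
r=32=100000 popcount=1 -> KEEP
r=33=100001 popcount=2 -> skip
r=34=100010 popcount=2 -> skip
r=35=100011 popcount=3 -> skip
r=36=100100 popcount=2 -> skip
r=37=100101 popcount=3 -> skip
r=38=100110 popcount=3 -> skip
r=39=100111 popcount=4 -> skip
r=40=101000 popcount=2 -> skip
r=41=101001 popcount=3 -> skip
r=42=101010 popcount=3 -> skip
r=43=101011 popcount=4 -> skip
r=44=101100 popcount=3 -> skip
r=45=101101 popcount=4 -> skip
r=46=101110 popcount=4 -> skip
r=47=101111 popcount=5 -> skip
r=48=110000 popcount=2 -> skip
r=49=110001 popcount=3 -> skip
r=50=110010 popcount=3 -> skip
r=51=110011 popcount=4 -> skip
r=52=110100 popcount=3 -> skip
r=53=110101 popcount=4 -> skip
r=54=110110 popcount=4 -> skip
r=55=110111 popcount=5 -> skip
r=56=111000 popcount=3 -> skip
r=57=111001 popcount=4 -> skip
Kept rows: 32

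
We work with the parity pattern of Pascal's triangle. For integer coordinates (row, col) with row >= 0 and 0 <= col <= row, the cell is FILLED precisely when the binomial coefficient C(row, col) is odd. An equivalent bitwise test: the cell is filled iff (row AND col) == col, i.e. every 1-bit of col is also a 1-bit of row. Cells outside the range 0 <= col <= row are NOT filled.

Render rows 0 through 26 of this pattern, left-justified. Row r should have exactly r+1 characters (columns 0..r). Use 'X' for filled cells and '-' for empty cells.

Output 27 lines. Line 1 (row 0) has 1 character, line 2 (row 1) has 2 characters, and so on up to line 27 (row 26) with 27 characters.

r0=0: X
r1=1: XX
r2=10: X-X
r3=11: XXXX
r4=100: X---X
r5=101: XX--XX
r6=110: X-X-X-X
r7=111: XXXXXXXX
r8=1000: X-------X
r9=1001: XX------XX
r10=1010: X-X-----X-X
r11=1011: XXXX----XXXX
r12=1100: X---X---X---X
r13=1101: XX--XX--XX--XX
r14=1110: X-X-X-X-X-X-X-X
r15=1111: XXXXXXXXXXXXXXXX
r16=10000: X---------------X
r17=10001: XX--------------XX
r18=10010: X-X-------------X-X
r19=10011: XXXX------------XXXX
r20=10100: X---X-----------X---X
r21=10101: XX--XX----------XX--XX
r22=10110: X-X-X-X---------X-X-X-X
r23=10111: XXXXXXXX--------XXXXXXXX
r24=11000: X-------X-------X-------X
r25=11001: XX------XX------XX------XX
r26=11010: X-X-----X-X-----X-X-----X-X

Answer: X
XX
X-X
XXXX
X---X
XX--XX
X-X-X-X
XXXXXXXX
X-------X
XX------XX
X-X-----X-X
XXXX----XXXX
X---X---X---X
XX--XX--XX--XX
X-X-X-X-X-X-X-X
XXXXXXXXXXXXXXXX
X---------------X
XX--------------XX
X-X-------------X-X
XXXX------------XXXX
X---X-----------X---X
XX--XX----------XX--XX
X-X-X-X---------X-X-X-X
XXXXXXXX--------XXXXXXXX
X-------X-------X-------X
XX------XX------XX------XX
X-X-----X-X-----X-X-----X-X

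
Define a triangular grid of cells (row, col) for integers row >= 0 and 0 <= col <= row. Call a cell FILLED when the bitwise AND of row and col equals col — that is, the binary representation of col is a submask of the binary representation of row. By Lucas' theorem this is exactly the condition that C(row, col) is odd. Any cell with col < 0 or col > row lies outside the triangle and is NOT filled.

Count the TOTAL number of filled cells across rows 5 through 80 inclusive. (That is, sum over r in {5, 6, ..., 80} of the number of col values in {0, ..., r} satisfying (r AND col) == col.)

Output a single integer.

Answer: 884

Derivation:
r5=101 pc2: +4 =4
r6=110 pc2: +4 =8
r7=111 pc3: +8 =16
r8=1000 pc1: +2 =18
r9=1001 pc2: +4 =22
r10=1010 pc2: +4 =26
r11=1011 pc3: +8 =34
r12=1100 pc2: +4 =38
r13=1101 pc3: +8 =46
r14=1110 pc3: +8 =54
r15=1111 pc4: +16 =70
r16=10000 pc1: +2 =72
r17=10001 pc2: +4 =76
r18=10010 pc2: +4 =80
r19=10011 pc3: +8 =88
r20=10100 pc2: +4 =92
r21=10101 pc3: +8 =100
r22=10110 pc3: +8 =108
r23=10111 pc4: +16 =124
r24=11000 pc2: +4 =128
r25=11001 pc3: +8 =136
r26=11010 pc3: +8 =144
r27=11011 pc4: +16 =160
r28=11100 pc3: +8 =168
r29=11101 pc4: +16 =184
r30=11110 pc4: +16 =200
r31=11111 pc5: +32 =232
r32=100000 pc1: +2 =234
r33=100001 pc2: +4 =238
r34=100010 pc2: +4 =242
r35=100011 pc3: +8 =250
r36=100100 pc2: +4 =254
r37=100101 pc3: +8 =262
r38=100110 pc3: +8 =270
r39=100111 pc4: +16 =286
r40=101000 pc2: +4 =290
r41=101001 pc3: +8 =298
r42=101010 pc3: +8 =306
r43=101011 pc4: +16 =322
r44=101100 pc3: +8 =330
r45=101101 pc4: +16 =346
r46=101110 pc4: +16 =362
r47=101111 pc5: +32 =394
r48=110000 pc2: +4 =398
r49=110001 pc3: +8 =406
r50=110010 pc3: +8 =414
r51=110011 pc4: +16 =430
r52=110100 pc3: +8 =438
r53=110101 pc4: +16 =454
r54=110110 pc4: +16 =470
r55=110111 pc5: +32 =502
r56=111000 pc3: +8 =510
r57=111001 pc4: +16 =526
r58=111010 pc4: +16 =542
r59=111011 pc5: +32 =574
r60=111100 pc4: +16 =590
r61=111101 pc5: +32 =622
r62=111110 pc5: +32 =654
r63=111111 pc6: +64 =718
r64=1000000 pc1: +2 =720
r65=1000001 pc2: +4 =724
r66=1000010 pc2: +4 =728
r67=1000011 pc3: +8 =736
r68=1000100 pc2: +4 =740
r69=1000101 pc3: +8 =748
r70=1000110 pc3: +8 =756
r71=1000111 pc4: +16 =772
r72=1001000 pc2: +4 =776
r73=1001001 pc3: +8 =784
r74=1001010 pc3: +8 =792
r75=1001011 pc4: +16 =808
r76=1001100 pc3: +8 =816
r77=1001101 pc4: +16 =832
r78=1001110 pc4: +16 =848
r79=1001111 pc5: +32 =880
r80=1010000 pc2: +4 =884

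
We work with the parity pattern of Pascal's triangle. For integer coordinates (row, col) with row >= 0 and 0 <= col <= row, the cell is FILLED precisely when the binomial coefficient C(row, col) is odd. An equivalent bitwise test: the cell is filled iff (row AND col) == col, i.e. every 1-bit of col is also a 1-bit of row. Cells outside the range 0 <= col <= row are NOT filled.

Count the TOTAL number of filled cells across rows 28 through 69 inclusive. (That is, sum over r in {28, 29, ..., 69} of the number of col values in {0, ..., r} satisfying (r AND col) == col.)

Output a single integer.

r28=11100 pc3: +8 =8
r29=11101 pc4: +16 =24
r30=11110 pc4: +16 =40
r31=11111 pc5: +32 =72
r32=100000 pc1: +2 =74
r33=100001 pc2: +4 =78
r34=100010 pc2: +4 =82
r35=100011 pc3: +8 =90
r36=100100 pc2: +4 =94
r37=100101 pc3: +8 =102
r38=100110 pc3: +8 =110
r39=100111 pc4: +16 =126
r40=101000 pc2: +4 =130
r41=101001 pc3: +8 =138
r42=101010 pc3: +8 =146
r43=101011 pc4: +16 =162
r44=101100 pc3: +8 =170
r45=101101 pc4: +16 =186
r46=101110 pc4: +16 =202
r47=101111 pc5: +32 =234
r48=110000 pc2: +4 =238
r49=110001 pc3: +8 =246
r50=110010 pc3: +8 =254
r51=110011 pc4: +16 =270
r52=110100 pc3: +8 =278
r53=110101 pc4: +16 =294
r54=110110 pc4: +16 =310
r55=110111 pc5: +32 =342
r56=111000 pc3: +8 =350
r57=111001 pc4: +16 =366
r58=111010 pc4: +16 =382
r59=111011 pc5: +32 =414
r60=111100 pc4: +16 =430
r61=111101 pc5: +32 =462
r62=111110 pc5: +32 =494
r63=111111 pc6: +64 =558
r64=1000000 pc1: +2 =560
r65=1000001 pc2: +4 =564
r66=1000010 pc2: +4 =568
r67=1000011 pc3: +8 =576
r68=1000100 pc2: +4 =580
r69=1000101 pc3: +8 =588

Answer: 588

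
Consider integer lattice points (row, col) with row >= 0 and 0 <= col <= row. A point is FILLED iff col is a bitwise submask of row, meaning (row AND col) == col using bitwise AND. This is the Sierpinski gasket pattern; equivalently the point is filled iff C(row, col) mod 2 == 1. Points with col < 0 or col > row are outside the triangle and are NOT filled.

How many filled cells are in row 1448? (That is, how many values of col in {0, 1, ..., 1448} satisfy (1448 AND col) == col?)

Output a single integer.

Answer: 32

Derivation:
1448 in binary = 10110101000
popcount(1448) = number of 1-bits in 10110101000 = 5
A col c satisfies (1448 AND c) == c iff every set bit of c is also set in 1448; each of the 5 set bits of 1448 can independently be on or off in c.
count = 2^5 = 32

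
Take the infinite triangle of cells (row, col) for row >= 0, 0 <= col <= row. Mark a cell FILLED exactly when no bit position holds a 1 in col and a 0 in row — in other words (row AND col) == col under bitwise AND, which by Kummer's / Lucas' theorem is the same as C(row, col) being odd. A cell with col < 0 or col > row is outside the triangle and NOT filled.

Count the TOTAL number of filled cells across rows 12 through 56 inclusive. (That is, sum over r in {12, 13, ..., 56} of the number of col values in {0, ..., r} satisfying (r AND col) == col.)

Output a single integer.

r12=1100 pc2: +4 =4
r13=1101 pc3: +8 =12
r14=1110 pc3: +8 =20
r15=1111 pc4: +16 =36
r16=10000 pc1: +2 =38
r17=10001 pc2: +4 =42
r18=10010 pc2: +4 =46
r19=10011 pc3: +8 =54
r20=10100 pc2: +4 =58
r21=10101 pc3: +8 =66
r22=10110 pc3: +8 =74
r23=10111 pc4: +16 =90
r24=11000 pc2: +4 =94
r25=11001 pc3: +8 =102
r26=11010 pc3: +8 =110
r27=11011 pc4: +16 =126
r28=11100 pc3: +8 =134
r29=11101 pc4: +16 =150
r30=11110 pc4: +16 =166
r31=11111 pc5: +32 =198
r32=100000 pc1: +2 =200
r33=100001 pc2: +4 =204
r34=100010 pc2: +4 =208
r35=100011 pc3: +8 =216
r36=100100 pc2: +4 =220
r37=100101 pc3: +8 =228
r38=100110 pc3: +8 =236
r39=100111 pc4: +16 =252
r40=101000 pc2: +4 =256
r41=101001 pc3: +8 =264
r42=101010 pc3: +8 =272
r43=101011 pc4: +16 =288
r44=101100 pc3: +8 =296
r45=101101 pc4: +16 =312
r46=101110 pc4: +16 =328
r47=101111 pc5: +32 =360
r48=110000 pc2: +4 =364
r49=110001 pc3: +8 =372
r50=110010 pc3: +8 =380
r51=110011 pc4: +16 =396
r52=110100 pc3: +8 =404
r53=110101 pc4: +16 =420
r54=110110 pc4: +16 =436
r55=110111 pc5: +32 =468
r56=111000 pc3: +8 =476

Answer: 476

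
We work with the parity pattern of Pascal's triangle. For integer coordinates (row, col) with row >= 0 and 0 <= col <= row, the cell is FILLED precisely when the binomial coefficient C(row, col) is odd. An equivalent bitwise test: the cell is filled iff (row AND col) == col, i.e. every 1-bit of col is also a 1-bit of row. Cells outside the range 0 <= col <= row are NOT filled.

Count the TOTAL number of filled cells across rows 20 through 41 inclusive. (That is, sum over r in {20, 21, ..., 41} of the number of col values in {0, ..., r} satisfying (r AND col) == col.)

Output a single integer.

Answer: 210

Derivation:
r20=10100 pc2: +4 =4
r21=10101 pc3: +8 =12
r22=10110 pc3: +8 =20
r23=10111 pc4: +16 =36
r24=11000 pc2: +4 =40
r25=11001 pc3: +8 =48
r26=11010 pc3: +8 =56
r27=11011 pc4: +16 =72
r28=11100 pc3: +8 =80
r29=11101 pc4: +16 =96
r30=11110 pc4: +16 =112
r31=11111 pc5: +32 =144
r32=100000 pc1: +2 =146
r33=100001 pc2: +4 =150
r34=100010 pc2: +4 =154
r35=100011 pc3: +8 =162
r36=100100 pc2: +4 =166
r37=100101 pc3: +8 =174
r38=100110 pc3: +8 =182
r39=100111 pc4: +16 =198
r40=101000 pc2: +4 =202
r41=101001 pc3: +8 =210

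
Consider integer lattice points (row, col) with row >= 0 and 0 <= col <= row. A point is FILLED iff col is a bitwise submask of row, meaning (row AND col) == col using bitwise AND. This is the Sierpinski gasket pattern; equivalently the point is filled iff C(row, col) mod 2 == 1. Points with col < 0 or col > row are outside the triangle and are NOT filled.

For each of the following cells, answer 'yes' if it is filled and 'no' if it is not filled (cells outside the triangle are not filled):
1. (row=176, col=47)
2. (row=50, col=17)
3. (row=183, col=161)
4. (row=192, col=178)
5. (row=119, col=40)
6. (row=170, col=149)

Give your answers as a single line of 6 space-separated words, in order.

(176,47): row=0b10110000, col=0b101111, row AND col = 0b100000 = 32; 32 != 47 -> empty
(50,17): row=0b110010, col=0b10001, row AND col = 0b10000 = 16; 16 != 17 -> empty
(183,161): row=0b10110111, col=0b10100001, row AND col = 0b10100001 = 161; 161 == 161 -> filled
(192,178): row=0b11000000, col=0b10110010, row AND col = 0b10000000 = 128; 128 != 178 -> empty
(119,40): row=0b1110111, col=0b101000, row AND col = 0b100000 = 32; 32 != 40 -> empty
(170,149): row=0b10101010, col=0b10010101, row AND col = 0b10000000 = 128; 128 != 149 -> empty

Answer: no no yes no no no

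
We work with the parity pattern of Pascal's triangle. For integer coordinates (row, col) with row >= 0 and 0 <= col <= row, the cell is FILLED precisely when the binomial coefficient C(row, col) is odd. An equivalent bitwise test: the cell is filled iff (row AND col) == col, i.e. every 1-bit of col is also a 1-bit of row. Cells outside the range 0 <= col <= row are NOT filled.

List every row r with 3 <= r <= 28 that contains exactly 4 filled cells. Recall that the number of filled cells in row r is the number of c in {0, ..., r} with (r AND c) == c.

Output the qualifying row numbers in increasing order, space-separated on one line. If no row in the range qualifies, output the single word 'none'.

Row r has 2^popcount(r) filled cells, so we need popcount(r) = log2(4) = 2.
Scan r = 3..28 and keep those with exactly 2 one-bits:
r=3=11 popcount=2 -> KEEP
r=4=100 popcount=1 -> skip
r=5=101 popcount=2 -> KEEP
r=6=110 popcount=2 -> KEEP
r=7=111 popcount=3 -> skip
r=8=1000 popcount=1 -> skip
r=9=1001 popcount=2 -> KEEP
r=10=1010 popcount=2 -> KEEP
r=11=1011 popcount=3 -> skip
r=12=1100 popcount=2 -> KEEP
r=13=1101 popcount=3 -> skip
r=14=1110 popcount=3 -> skip
r=15=1111 popcount=4 -> skip
r=16=10000 popcount=1 -> skip
r=17=10001 popcount=2 -> KEEP
r=18=10010 popcount=2 -> KEEP
r=19=10011 popcount=3 -> skip
r=20=10100 popcount=2 -> KEEP
r=21=10101 popcount=3 -> skip
r=22=10110 popcount=3 -> skip
r=23=10111 popcount=4 -> skip
r=24=11000 popcount=2 -> KEEP
r=25=11001 popcount=3 -> skip
r=26=11010 popcount=3 -> skip
r=27=11011 popcount=4 -> skip
r=28=11100 popcount=3 -> skip
Kept rows: 3 5 6 9 10 12 17 18 20 24

Answer: 3 5 6 9 10 12 17 18 20 24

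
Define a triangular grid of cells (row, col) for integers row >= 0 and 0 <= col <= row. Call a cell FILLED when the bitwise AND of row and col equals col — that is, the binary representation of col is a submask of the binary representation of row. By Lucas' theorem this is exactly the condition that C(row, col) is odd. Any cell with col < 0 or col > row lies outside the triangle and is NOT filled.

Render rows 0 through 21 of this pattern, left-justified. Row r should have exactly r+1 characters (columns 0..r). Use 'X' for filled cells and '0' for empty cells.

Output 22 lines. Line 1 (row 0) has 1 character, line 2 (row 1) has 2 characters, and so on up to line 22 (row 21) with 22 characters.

Answer: X
XX
X0X
XXXX
X000X
XX00XX
X0X0X0X
XXXXXXXX
X0000000X
XX000000XX
X0X00000X0X
XXXX0000XXXX
X000X000X000X
XX00XX00XX00XX
X0X0X0X0X0X0X0X
XXXXXXXXXXXXXXXX
X000000000000000X
XX00000000000000XX
X0X0000000000000X0X
XXXX000000000000XXXX
X000X00000000000X000X
XX00XX0000000000XX00XX

Derivation:
r0=0: X
r1=1: XX
r2=10: X0X
r3=11: XXXX
r4=100: X000X
r5=101: XX00XX
r6=110: X0X0X0X
r7=111: XXXXXXXX
r8=1000: X0000000X
r9=1001: XX000000XX
r10=1010: X0X00000X0X
r11=1011: XXXX0000XXXX
r12=1100: X000X000X000X
r13=1101: XX00XX00XX00XX
r14=1110: X0X0X0X0X0X0X0X
r15=1111: XXXXXXXXXXXXXXXX
r16=10000: X000000000000000X
r17=10001: XX00000000000000XX
r18=10010: X0X0000000000000X0X
r19=10011: XXXX000000000000XXXX
r20=10100: X000X00000000000X000X
r21=10101: XX00XX0000000000XX00XX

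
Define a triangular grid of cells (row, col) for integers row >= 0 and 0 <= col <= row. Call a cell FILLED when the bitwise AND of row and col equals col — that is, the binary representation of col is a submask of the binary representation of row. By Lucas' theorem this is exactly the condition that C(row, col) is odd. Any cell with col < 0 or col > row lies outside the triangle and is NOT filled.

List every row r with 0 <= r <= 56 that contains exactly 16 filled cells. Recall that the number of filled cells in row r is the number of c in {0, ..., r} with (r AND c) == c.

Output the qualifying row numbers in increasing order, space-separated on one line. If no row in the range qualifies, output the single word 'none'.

Answer: 15 23 27 29 30 39 43 45 46 51 53 54

Derivation:
Row r has 2^popcount(r) filled cells, so we need popcount(r) = log2(16) = 4.
Scan r = 0..56 and keep those with exactly 4 one-bits:
r=0=0 popcount=0 -> skip
r=1=1 popcount=1 -> skip
r=2=10 popcount=1 -> skip
r=3=11 popcount=2 -> skip
r=4=100 popcount=1 -> skip
r=5=101 popcount=2 -> skip
r=6=110 popcount=2 -> skip
r=7=111 popcount=3 -> skip
r=8=1000 popcount=1 -> skip
r=9=1001 popcount=2 -> skip
r=10=1010 popcount=2 -> skip
r=11=1011 popcount=3 -> skip
r=12=1100 popcount=2 -> skip
r=13=1101 popcount=3 -> skip
r=14=1110 popcount=3 -> skip
r=15=1111 popcount=4 -> KEEP
r=16=10000 popcount=1 -> skip
r=17=10001 popcount=2 -> skip
r=18=10010 popcount=2 -> skip
r=19=10011 popcount=3 -> skip
r=20=10100 popcount=2 -> skip
r=21=10101 popcount=3 -> skip
r=22=10110 popcount=3 -> skip
r=23=10111 popcount=4 -> KEEP
r=24=11000 popcount=2 -> skip
r=25=11001 popcount=3 -> skip
r=26=11010 popcount=3 -> skip
r=27=11011 popcount=4 -> KEEP
r=28=11100 popcount=3 -> skip
r=29=11101 popcount=4 -> KEEP
r=30=11110 popcount=4 -> KEEP
r=31=11111 popcount=5 -> skip
r=32=100000 popcount=1 -> skip
r=33=100001 popcount=2 -> skip
r=34=100010 popcount=2 -> skip
r=35=100011 popcount=3 -> skip
r=36=100100 popcount=2 -> skip
r=37=100101 popcount=3 -> skip
r=38=100110 popcount=3 -> skip
r=39=100111 popcount=4 -> KEEP
r=40=101000 popcount=2 -> skip
r=41=101001 popcount=3 -> skip
r=42=101010 popcount=3 -> skip
r=43=101011 popcount=4 -> KEEP
r=44=101100 popcount=3 -> skip
r=45=101101 popcount=4 -> KEEP
r=46=101110 popcount=4 -> KEEP
r=47=101111 popcount=5 -> skip
r=48=110000 popcount=2 -> skip
r=49=110001 popcount=3 -> skip
r=50=110010 popcount=3 -> skip
r=51=110011 popcount=4 -> KEEP
r=52=110100 popcount=3 -> skip
r=53=110101 popcount=4 -> KEEP
r=54=110110 popcount=4 -> KEEP
r=55=110111 popcount=5 -> skip
r=56=111000 popcount=3 -> skip
Kept rows: 15 23 27 29 30 39 43 45 46 51 53 54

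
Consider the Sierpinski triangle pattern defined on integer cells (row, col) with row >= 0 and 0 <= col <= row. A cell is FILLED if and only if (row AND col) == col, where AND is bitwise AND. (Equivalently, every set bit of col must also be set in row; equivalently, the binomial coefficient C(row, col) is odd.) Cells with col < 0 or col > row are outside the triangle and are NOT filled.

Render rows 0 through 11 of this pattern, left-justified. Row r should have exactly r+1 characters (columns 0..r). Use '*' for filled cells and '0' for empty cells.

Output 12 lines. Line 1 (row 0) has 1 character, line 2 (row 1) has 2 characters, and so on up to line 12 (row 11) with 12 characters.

Answer: *
**
*0*
****
*000*
**00**
*0*0*0*
********
*0000000*
**000000**
*0*00000*0*
****0000****

Derivation:
r0=0: *
r1=1: **
r2=10: *0*
r3=11: ****
r4=100: *000*
r5=101: **00**
r6=110: *0*0*0*
r7=111: ********
r8=1000: *0000000*
r9=1001: **000000**
r10=1010: *0*00000*0*
r11=1011: ****0000****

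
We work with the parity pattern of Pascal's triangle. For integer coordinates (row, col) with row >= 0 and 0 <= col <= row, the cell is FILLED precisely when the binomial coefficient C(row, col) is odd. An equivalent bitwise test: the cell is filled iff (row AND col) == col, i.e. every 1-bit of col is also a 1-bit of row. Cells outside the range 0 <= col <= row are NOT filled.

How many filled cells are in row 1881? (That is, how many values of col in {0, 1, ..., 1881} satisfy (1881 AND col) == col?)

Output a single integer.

1881 in binary = 11101011001
popcount(1881) = number of 1-bits in 11101011001 = 7
A col c satisfies (1881 AND c) == c iff every set bit of c is also set in 1881; each of the 7 set bits of 1881 can independently be on or off in c.
count = 2^7 = 128

Answer: 128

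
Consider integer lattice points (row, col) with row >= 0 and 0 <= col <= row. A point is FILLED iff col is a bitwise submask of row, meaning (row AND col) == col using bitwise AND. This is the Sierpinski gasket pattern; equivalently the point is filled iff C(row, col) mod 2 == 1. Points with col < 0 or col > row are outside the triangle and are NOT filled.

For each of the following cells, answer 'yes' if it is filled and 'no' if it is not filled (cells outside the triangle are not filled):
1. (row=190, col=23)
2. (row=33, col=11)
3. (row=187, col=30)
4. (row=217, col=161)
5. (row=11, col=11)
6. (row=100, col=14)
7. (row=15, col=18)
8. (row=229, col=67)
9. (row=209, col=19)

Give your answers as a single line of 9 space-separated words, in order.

Answer: no no no no yes no no no no

Derivation:
(190,23): row=0b10111110, col=0b10111, row AND col = 0b10110 = 22; 22 != 23 -> empty
(33,11): row=0b100001, col=0b1011, row AND col = 0b1 = 1; 1 != 11 -> empty
(187,30): row=0b10111011, col=0b11110, row AND col = 0b11010 = 26; 26 != 30 -> empty
(217,161): row=0b11011001, col=0b10100001, row AND col = 0b10000001 = 129; 129 != 161 -> empty
(11,11): row=0b1011, col=0b1011, row AND col = 0b1011 = 11; 11 == 11 -> filled
(100,14): row=0b1100100, col=0b1110, row AND col = 0b100 = 4; 4 != 14 -> empty
(15,18): col outside [0, 15] -> not filled
(229,67): row=0b11100101, col=0b1000011, row AND col = 0b1000001 = 65; 65 != 67 -> empty
(209,19): row=0b11010001, col=0b10011, row AND col = 0b10001 = 17; 17 != 19 -> empty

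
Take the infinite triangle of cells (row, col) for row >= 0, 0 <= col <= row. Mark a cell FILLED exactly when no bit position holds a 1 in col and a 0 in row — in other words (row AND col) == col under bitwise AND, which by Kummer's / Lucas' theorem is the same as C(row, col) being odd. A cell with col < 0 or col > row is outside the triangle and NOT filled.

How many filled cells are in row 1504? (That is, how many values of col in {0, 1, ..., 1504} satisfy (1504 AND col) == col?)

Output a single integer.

Answer: 32

Derivation:
1504 in binary = 10111100000
popcount(1504) = number of 1-bits in 10111100000 = 5
A col c satisfies (1504 AND c) == c iff every set bit of c is also set in 1504; each of the 5 set bits of 1504 can independently be on or off in c.
count = 2^5 = 32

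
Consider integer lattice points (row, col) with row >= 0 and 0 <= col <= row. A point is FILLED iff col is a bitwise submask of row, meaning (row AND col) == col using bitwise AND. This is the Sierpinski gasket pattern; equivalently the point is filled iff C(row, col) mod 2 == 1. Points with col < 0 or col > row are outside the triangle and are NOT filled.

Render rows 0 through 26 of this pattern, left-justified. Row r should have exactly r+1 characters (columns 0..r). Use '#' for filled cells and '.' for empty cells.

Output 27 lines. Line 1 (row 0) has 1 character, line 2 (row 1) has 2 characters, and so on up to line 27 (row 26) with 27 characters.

r0=0: #
r1=1: ##
r2=10: #.#
r3=11: ####
r4=100: #...#
r5=101: ##..##
r6=110: #.#.#.#
r7=111: ########
r8=1000: #.......#
r9=1001: ##......##
r10=1010: #.#.....#.#
r11=1011: ####....####
r12=1100: #...#...#...#
r13=1101: ##..##..##..##
r14=1110: #.#.#.#.#.#.#.#
r15=1111: ################
r16=10000: #...............#
r17=10001: ##..............##
r18=10010: #.#.............#.#
r19=10011: ####............####
r20=10100: #...#...........#...#
r21=10101: ##..##..........##..##
r22=10110: #.#.#.#.........#.#.#.#
r23=10111: ########........########
r24=11000: #.......#.......#.......#
r25=11001: ##......##......##......##
r26=11010: #.#.....#.#.....#.#.....#.#

Answer: #
##
#.#
####
#...#
##..##
#.#.#.#
########
#.......#
##......##
#.#.....#.#
####....####
#...#...#...#
##..##..##..##
#.#.#.#.#.#.#.#
################
#...............#
##..............##
#.#.............#.#
####............####
#...#...........#...#
##..##..........##..##
#.#.#.#.........#.#.#.#
########........########
#.......#.......#.......#
##......##......##......##
#.#.....#.#.....#.#.....#.#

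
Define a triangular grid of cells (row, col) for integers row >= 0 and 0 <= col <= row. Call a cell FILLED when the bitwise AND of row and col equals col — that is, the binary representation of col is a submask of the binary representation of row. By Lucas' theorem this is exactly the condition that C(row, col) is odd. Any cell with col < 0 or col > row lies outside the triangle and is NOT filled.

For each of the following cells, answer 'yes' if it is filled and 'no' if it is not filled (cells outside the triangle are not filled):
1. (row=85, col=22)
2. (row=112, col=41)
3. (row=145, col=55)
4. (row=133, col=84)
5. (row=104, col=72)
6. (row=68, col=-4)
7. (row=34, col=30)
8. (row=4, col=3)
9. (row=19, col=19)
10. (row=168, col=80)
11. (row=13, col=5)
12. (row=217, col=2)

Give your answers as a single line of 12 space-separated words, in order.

(85,22): row=0b1010101, col=0b10110, row AND col = 0b10100 = 20; 20 != 22 -> empty
(112,41): row=0b1110000, col=0b101001, row AND col = 0b100000 = 32; 32 != 41 -> empty
(145,55): row=0b10010001, col=0b110111, row AND col = 0b10001 = 17; 17 != 55 -> empty
(133,84): row=0b10000101, col=0b1010100, row AND col = 0b100 = 4; 4 != 84 -> empty
(104,72): row=0b1101000, col=0b1001000, row AND col = 0b1001000 = 72; 72 == 72 -> filled
(68,-4): col outside [0, 68] -> not filled
(34,30): row=0b100010, col=0b11110, row AND col = 0b10 = 2; 2 != 30 -> empty
(4,3): row=0b100, col=0b11, row AND col = 0b0 = 0; 0 != 3 -> empty
(19,19): row=0b10011, col=0b10011, row AND col = 0b10011 = 19; 19 == 19 -> filled
(168,80): row=0b10101000, col=0b1010000, row AND col = 0b0 = 0; 0 != 80 -> empty
(13,5): row=0b1101, col=0b101, row AND col = 0b101 = 5; 5 == 5 -> filled
(217,2): row=0b11011001, col=0b10, row AND col = 0b0 = 0; 0 != 2 -> empty

Answer: no no no no yes no no no yes no yes no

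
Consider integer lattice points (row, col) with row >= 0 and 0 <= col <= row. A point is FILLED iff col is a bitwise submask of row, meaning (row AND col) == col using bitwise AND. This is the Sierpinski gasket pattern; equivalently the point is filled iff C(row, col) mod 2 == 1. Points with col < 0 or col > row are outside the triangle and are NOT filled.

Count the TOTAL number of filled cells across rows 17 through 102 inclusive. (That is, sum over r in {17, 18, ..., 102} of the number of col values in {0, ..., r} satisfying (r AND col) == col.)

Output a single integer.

r17=10001 pc2: +4 =4
r18=10010 pc2: +4 =8
r19=10011 pc3: +8 =16
r20=10100 pc2: +4 =20
r21=10101 pc3: +8 =28
r22=10110 pc3: +8 =36
r23=10111 pc4: +16 =52
r24=11000 pc2: +4 =56
r25=11001 pc3: +8 =64
r26=11010 pc3: +8 =72
r27=11011 pc4: +16 =88
r28=11100 pc3: +8 =96
r29=11101 pc4: +16 =112
r30=11110 pc4: +16 =128
r31=11111 pc5: +32 =160
r32=100000 pc1: +2 =162
r33=100001 pc2: +4 =166
r34=100010 pc2: +4 =170
r35=100011 pc3: +8 =178
r36=100100 pc2: +4 =182
r37=100101 pc3: +8 =190
r38=100110 pc3: +8 =198
r39=100111 pc4: +16 =214
r40=101000 pc2: +4 =218
r41=101001 pc3: +8 =226
r42=101010 pc3: +8 =234
r43=101011 pc4: +16 =250
r44=101100 pc3: +8 =258
r45=101101 pc4: +16 =274
r46=101110 pc4: +16 =290
r47=101111 pc5: +32 =322
r48=110000 pc2: +4 =326
r49=110001 pc3: +8 =334
r50=110010 pc3: +8 =342
r51=110011 pc4: +16 =358
r52=110100 pc3: +8 =366
r53=110101 pc4: +16 =382
r54=110110 pc4: +16 =398
r55=110111 pc5: +32 =430
r56=111000 pc3: +8 =438
r57=111001 pc4: +16 =454
r58=111010 pc4: +16 =470
r59=111011 pc5: +32 =502
r60=111100 pc4: +16 =518
r61=111101 pc5: +32 =550
r62=111110 pc5: +32 =582
r63=111111 pc6: +64 =646
r64=1000000 pc1: +2 =648
r65=1000001 pc2: +4 =652
r66=1000010 pc2: +4 =656
r67=1000011 pc3: +8 =664
r68=1000100 pc2: +4 =668
r69=1000101 pc3: +8 =676
r70=1000110 pc3: +8 =684
r71=1000111 pc4: +16 =700
r72=1001000 pc2: +4 =704
r73=1001001 pc3: +8 =712
r74=1001010 pc3: +8 =720
r75=1001011 pc4: +16 =736
r76=1001100 pc3: +8 =744
r77=1001101 pc4: +16 =760
r78=1001110 pc4: +16 =776
r79=1001111 pc5: +32 =808
r80=1010000 pc2: +4 =812
r81=1010001 pc3: +8 =820
r82=1010010 pc3: +8 =828
r83=1010011 pc4: +16 =844
r84=1010100 pc3: +8 =852
r85=1010101 pc4: +16 =868
r86=1010110 pc4: +16 =884
r87=1010111 pc5: +32 =916
r88=1011000 pc3: +8 =924
r89=1011001 pc4: +16 =940
r90=1011010 pc4: +16 =956
r91=1011011 pc5: +32 =988
r92=1011100 pc4: +16 =1004
r93=1011101 pc5: +32 =1036
r94=1011110 pc5: +32 =1068
r95=1011111 pc6: +64 =1132
r96=1100000 pc2: +4 =1136
r97=1100001 pc3: +8 =1144
r98=1100010 pc3: +8 =1152
r99=1100011 pc4: +16 =1168
r100=1100100 pc3: +8 =1176
r101=1100101 pc4: +16 =1192
r102=1100110 pc4: +16 =1208

Answer: 1208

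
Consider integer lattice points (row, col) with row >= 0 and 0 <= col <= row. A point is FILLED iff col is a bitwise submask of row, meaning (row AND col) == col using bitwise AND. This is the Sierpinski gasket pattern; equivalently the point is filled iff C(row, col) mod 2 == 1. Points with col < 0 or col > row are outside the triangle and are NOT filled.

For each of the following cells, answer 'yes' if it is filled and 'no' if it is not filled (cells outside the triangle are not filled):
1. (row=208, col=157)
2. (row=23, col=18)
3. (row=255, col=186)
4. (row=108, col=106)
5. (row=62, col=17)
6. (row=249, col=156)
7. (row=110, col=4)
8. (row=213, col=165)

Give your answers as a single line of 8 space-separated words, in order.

(208,157): row=0b11010000, col=0b10011101, row AND col = 0b10010000 = 144; 144 != 157 -> empty
(23,18): row=0b10111, col=0b10010, row AND col = 0b10010 = 18; 18 == 18 -> filled
(255,186): row=0b11111111, col=0b10111010, row AND col = 0b10111010 = 186; 186 == 186 -> filled
(108,106): row=0b1101100, col=0b1101010, row AND col = 0b1101000 = 104; 104 != 106 -> empty
(62,17): row=0b111110, col=0b10001, row AND col = 0b10000 = 16; 16 != 17 -> empty
(249,156): row=0b11111001, col=0b10011100, row AND col = 0b10011000 = 152; 152 != 156 -> empty
(110,4): row=0b1101110, col=0b100, row AND col = 0b100 = 4; 4 == 4 -> filled
(213,165): row=0b11010101, col=0b10100101, row AND col = 0b10000101 = 133; 133 != 165 -> empty

Answer: no yes yes no no no yes no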